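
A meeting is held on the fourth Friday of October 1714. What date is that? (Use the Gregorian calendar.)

October 1, 1714 is a Monday.
The first Friday is therefore October 5 (4 days later).
The fourth Friday is 5 + 3×7 = October 26.

October 26, 1714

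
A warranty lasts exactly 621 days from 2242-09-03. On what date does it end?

+365 (one year) → Sep 3, 2243 (256 left).
Sep has 30 days: +28 → Oct 1, 2243 (228 left).
Oct has 31 days: +31 → Nov 1, 2243 (197 left).
Nov has 30 days: +30 → Dec 1, 2243 (167 left).
Dec has 31 days: +31 → Jan 1, 2244 (136 left).
Jan has 31 days: +31 → Feb 1, 2244 (105 left).
Feb has 29 days: +29 → Mar 1, 2244 (76 left).
Mar has 31 days: +31 → Apr 1, 2244 (45 left).
Apr has 30 days: +30 → May 1, 2244 (15 left).
+15 → May 16, 2244.

May 16, 2244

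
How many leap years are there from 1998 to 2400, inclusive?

Multiples of 4 in [1998,2400]: 101.
Of those, multiples of 100: 5 (not leap unless ÷400).
Multiples of 400: 2.
Leap years = 101 − 5 + 2 = 98.

98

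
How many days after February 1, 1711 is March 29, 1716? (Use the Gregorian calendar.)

1883

Feb 1, 1711 → Feb 1, 1712: 365 days.
Feb 1, 1712 → Feb 1, 1713: 366 days (Feb 29, 1712 is in that span).
Feb 1, 1713 → Feb 1, 1714: 365 days.
Feb 1, 1714 → Feb 1, 1715: 365 days.
Feb 1, 1715 → Feb 1, 1716: 365 days.
Feb 1, 1716 → Mar 1, 1716: 29 days (February has 29).
Mar 1, 1716 → Mar 29, 1716: 28 days.
Total: 1883 days.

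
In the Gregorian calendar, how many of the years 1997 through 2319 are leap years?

Multiples of 4 in [1997,2319]: 80.
Of those, multiples of 100: 4 (not leap unless ÷400).
Multiples of 400: 1.
Leap years = 80 − 4 + 1 = 77.

77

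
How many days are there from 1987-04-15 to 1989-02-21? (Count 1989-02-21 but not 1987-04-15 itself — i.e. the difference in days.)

Apr 15, 1987 → Apr 15, 1988: 366 days (Feb 29, 1988 is in that span).
Apr 15, 1988 → May 15, 1988: 30 days (April has 30).
May 15, 1988 → Jun 15, 1988: 31 days (May has 31).
Jun 15, 1988 → Jul 15, 1988: 30 days (June has 30).
Jul 15, 1988 → Aug 15, 1988: 31 days (July has 31).
Aug 15, 1988 → Sep 15, 1988: 31 days (August has 31).
Sep 15, 1988 → Oct 15, 1988: 30 days (September has 30).
Oct 15, 1988 → Nov 15, 1988: 31 days (October has 31).
Nov 15, 1988 → Dec 15, 1988: 30 days (November has 30).
Dec 15, 1988 → Jan 15, 1989: 31 days (December has 31).
Jan 15, 1989 → Feb 15, 1989: 31 days (January has 31).
Feb 15, 1989 → Feb 21, 1989: 6 days.
Total: 678 days.

678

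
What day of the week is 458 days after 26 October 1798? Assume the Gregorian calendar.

Monday

Oct 26, 1798 is a Friday.
458 mod 7 = 3, so 458 days after a Friday is Friday + 3 = Monday.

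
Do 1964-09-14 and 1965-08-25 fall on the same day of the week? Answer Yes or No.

No

From Sep 14, 1964 to Aug 25, 1965 is 345 days.
345 mod 7 = 2, so they are different weekdays.
(Sep 14, 1964 is a Monday; Aug 25, 1965 is a Wednesday.)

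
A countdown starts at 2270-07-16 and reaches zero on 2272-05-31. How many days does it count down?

685

Jul 16, 2270 → Jul 16, 2271: 365 days.
Jul 16, 2271 → Aug 16, 2271: 31 days (July has 31).
Aug 16, 2271 → Sep 16, 2271: 31 days (August has 31).
Sep 16, 2271 → Oct 16, 2271: 30 days (September has 30).
Oct 16, 2271 → Nov 16, 2271: 31 days (October has 31).
Nov 16, 2271 → Dec 16, 2271: 30 days (November has 30).
Dec 16, 2271 → Jan 16, 2272: 31 days (December has 31).
Jan 16, 2272 → Feb 16, 2272: 31 days (January has 31).
Feb 16, 2272 → Mar 16, 2272: 29 days (February has 29).
Mar 16, 2272 → Apr 16, 2272: 31 days (March has 31).
Apr 16, 2272 → May 16, 2272: 30 days (April has 30).
May 16, 2272 → May 31, 2272: 15 days.
Total: 685 days.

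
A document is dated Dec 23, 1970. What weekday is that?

Wednesday

Doomsday rule: the anchor day for the 1900s is Wednesday. For year 70: 70÷12 = 5 r 10, and 10÷4 = 2, so 5+10+2 = 17.
Wednesday + 17 ≡ Saturday — that's 1970's doomsday.
In December the doomsday date is Dec 12.
Dec 23 is 11 days after Dec 12; 11 mod 7 = 4, so Saturday + 4 = Wednesday.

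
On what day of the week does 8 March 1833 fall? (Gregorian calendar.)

Doomsday rule: the anchor day for the 1800s is Friday. For year 33: 33÷12 = 2 r 9, and 9÷4 = 2, so 2+9+2 = 13.
Friday + 13 ≡ Thursday — that's 1833's doomsday.
In March the doomsday date is Mar 14.
Mar 8 is 6 days before Mar 14; 6 mod 7 = 6, so Thursday − 6 = Friday.

Friday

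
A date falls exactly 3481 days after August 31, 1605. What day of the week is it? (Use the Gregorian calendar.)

First find the weekday of Aug 31, 1605. Doomsday rule: the anchor day for the 1600s is Tuesday. For year 05: 5÷12 = 0 r 5, and 5÷4 = 1, so 0+5+1 = 6.
Tuesday + 6 ≡ Monday — that's 1605's doomsday.
In August the doomsday date is Aug 8.
Aug 31 is 23 days after Aug 8; 23 mod 7 = 2, so Monday + 2 = Wednesday.
3481 mod 7 = 2, so 3481 days after a Wednesday is Wednesday + 2 = Friday.

Friday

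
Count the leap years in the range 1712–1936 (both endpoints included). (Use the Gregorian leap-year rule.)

Multiples of 4 in [1712,1936]: 57.
Of those, multiples of 100: 2 (not leap unless ÷400).
Multiples of 400: 0.
Leap years = 57 − 2 + 0 = 55.

55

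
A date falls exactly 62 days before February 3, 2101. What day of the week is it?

First find the weekday of Feb 3, 2101. Doomsday rule: the anchor day for the 2100s is Sunday. For year 01: 1÷12 = 0 r 1, and 1÷4 = 0, so 0+1+0 = 1.
Sunday + 1 ≡ Monday — that's 2101's doomsday.
In February the doomsday date is Feb 28 (2101 is not a leap year).
Feb 3 is 25 days before Feb 28; 25 mod 7 = 4, so Monday − 4 = Thursday.
62 mod 7 = 6, so 62 days before a Thursday is Thursday − 6 = Friday.

Friday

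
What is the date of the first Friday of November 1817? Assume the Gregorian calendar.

November 1, 1817 is a Saturday.
The first Friday is therefore November 7 (6 days later).

November 7, 1817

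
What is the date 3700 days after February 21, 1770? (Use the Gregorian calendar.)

+365 (one year) → Feb 21, 1771 (3335 left).
+365 (one year) → Feb 21, 1772 (2970 left).
+366 (one year; includes Feb 29, 1772) → Feb 21, 1773 (2604 left).
+365 (one year) → Feb 21, 1774 (2239 left).
+365 (one year) → Feb 21, 1775 (1874 left).
+365 (one year) → Feb 21, 1776 (1509 left).
+366 (one year; includes Feb 29, 1776) → Feb 21, 1777 (1143 left).
+365 (one year) → Feb 21, 1778 (778 left).
+365 (one year) → Feb 21, 1779 (413 left).
+365 (one year) → Feb 21, 1780 (48 left).
Feb has 29 days: +9 → Mar 1, 1780 (39 left).
Mar has 31 days: +31 → Apr 1, 1780 (8 left).
+8 → Apr 9, 1780.

April 9, 1780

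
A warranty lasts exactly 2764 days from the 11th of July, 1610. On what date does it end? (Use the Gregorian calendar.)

+365 (one year) → Jul 11, 1611 (2399 left).
+366 (one year; includes Feb 29, 1612) → Jul 11, 1612 (2033 left).
+365 (one year) → Jul 11, 1613 (1668 left).
+365 (one year) → Jul 11, 1614 (1303 left).
+365 (one year) → Jul 11, 1615 (938 left).
+366 (one year; includes Feb 29, 1616) → Jul 11, 1616 (572 left).
+365 (one year) → Jul 11, 1617 (207 left).
Jul has 31 days: +21 → Aug 1, 1617 (186 left).
Aug has 31 days: +31 → Sep 1, 1617 (155 left).
Sep has 30 days: +30 → Oct 1, 1617 (125 left).
Oct has 31 days: +31 → Nov 1, 1617 (94 left).
Nov has 30 days: +30 → Dec 1, 1617 (64 left).
Dec has 31 days: +31 → Jan 1, 1618 (33 left).
Jan has 31 days: +31 → Feb 1, 1618 (2 left).
+2 → Feb 3, 1618.

February 3, 1618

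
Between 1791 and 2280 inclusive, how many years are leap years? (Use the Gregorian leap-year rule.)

119

Multiples of 4 in [1791,2280]: 123.
Of those, multiples of 100: 5 (not leap unless ÷400).
Multiples of 400: 1.
Leap years = 123 − 5 + 1 = 119.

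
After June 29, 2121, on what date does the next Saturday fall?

Jun 29, 2121 is a Sunday.
From Sunday to the next Saturday is 6 days.
Jun 29, 2121 + 6 = Jul 5, 2121.

July 5, 2121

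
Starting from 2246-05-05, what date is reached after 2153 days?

+365 (one year) → May 5, 2247 (1788 left).
+366 (one year; includes Feb 29, 2248) → May 5, 2248 (1422 left).
+365 (one year) → May 5, 2249 (1057 left).
+365 (one year) → May 5, 2250 (692 left).
+365 (one year) → May 5, 2251 (327 left).
May has 31 days: +27 → Jun 1, 2251 (300 left).
Jun has 30 days: +30 → Jul 1, 2251 (270 left).
Jul has 31 days: +31 → Aug 1, 2251 (239 left).
Aug has 31 days: +31 → Sep 1, 2251 (208 left).
Sep has 30 days: +30 → Oct 1, 2251 (178 left).
Oct has 31 days: +31 → Nov 1, 2251 (147 left).
Nov has 30 days: +30 → Dec 1, 2251 (117 left).
Dec has 31 days: +31 → Jan 1, 2252 (86 left).
Jan has 31 days: +31 → Feb 1, 2252 (55 left).
Feb has 29 days: +29 → Mar 1, 2252 (26 left).
+26 → Mar 27, 2252.

March 27, 2252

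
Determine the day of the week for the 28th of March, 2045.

Tuesday

Doomsday rule: the anchor day for the 2000s is Tuesday. For year 45: 45÷12 = 3 r 9, and 9÷4 = 2, so 3+9+2 = 14.
Tuesday + 14 ≡ Tuesday — that's 2045's doomsday.
In March the doomsday date is Mar 14.
Mar 28 is 14 days after Mar 14; 14 mod 7 = 0, so Tuesday + 0 = Tuesday.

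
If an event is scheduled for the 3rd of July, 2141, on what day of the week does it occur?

Monday

Doomsday rule: the anchor day for the 2100s is Sunday. For year 41: 41÷12 = 3 r 5, and 5÷4 = 1, so 3+5+1 = 9.
Sunday + 9 ≡ Tuesday — that's 2141's doomsday.
In July the doomsday date is Jul 11.
Jul 3 is 8 days before Jul 11; 8 mod 7 = 1, so Tuesday − 1 = Monday.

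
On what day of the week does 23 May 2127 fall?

Friday

Doomsday rule: the anchor day for the 2100s is Sunday. For year 27: 27÷12 = 2 r 3, and 3÷4 = 0, so 2+3+0 = 5.
Sunday + 5 ≡ Friday — that's 2127's doomsday.
In May the doomsday date is May 9.
May 23 is 14 days after May 9; 14 mod 7 = 0, so Friday + 0 = Friday.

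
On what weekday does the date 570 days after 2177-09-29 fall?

First find the weekday of Sep 29, 2177. Doomsday rule: the anchor day for the 2100s is Sunday. For year 77: 77÷12 = 6 r 5, and 5÷4 = 1, so 6+5+1 = 12.
Sunday + 12 ≡ Friday — that's 2177's doomsday.
In September the doomsday date is Sep 5.
Sep 29 is 24 days after Sep 5; 24 mod 7 = 3, so Friday + 3 = Monday.
570 mod 7 = 3, so 570 days after a Monday is Monday + 3 = Thursday.

Thursday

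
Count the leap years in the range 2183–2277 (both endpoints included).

Multiples of 4 in [2183,2277]: 24.
Of those, multiples of 100: 1 (not leap unless ÷400).
Multiples of 400: 0.
Leap years = 24 − 1 + 0 = 23.

23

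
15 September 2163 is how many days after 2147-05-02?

5980

May 2, 2147 → May 2, 2148: 366 days (Feb 29, 2148 is in that span).
May 2, 2148 → May 2, 2149: 365 days.
May 2, 2149 → May 2, 2150: 365 days.
May 2, 2150 → May 2, 2151: 365 days.
May 2, 2151 → May 2, 2152: 366 days (Feb 29, 2152 is in that span).
May 2, 2152 → May 2, 2153: 365 days.
May 2, 2153 → May 2, 2154: 365 days.
May 2, 2154 → May 2, 2155: 365 days.
May 2, 2155 → May 2, 2156: 366 days (Feb 29, 2156 is in that span).
May 2, 2156 → May 2, 2157: 365 days.
May 2, 2157 → May 2, 2158: 365 days.
May 2, 2158 → May 2, 2159: 365 days.
May 2, 2159 → May 2, 2160: 366 days (Feb 29, 2160 is in that span).
May 2, 2160 → May 2, 2161: 365 days.
May 2, 2161 → May 2, 2162: 365 days.
May 2, 2162 → May 2, 2163: 365 days.
May 2, 2163 → Jun 2, 2163: 31 days (May has 31).
Jun 2, 2163 → Jul 2, 2163: 30 days (June has 30).
Jul 2, 2163 → Aug 2, 2163: 31 days (July has 31).
Aug 2, 2163 → Sep 2, 2163: 31 days (August has 31).
Sep 2, 2163 → Sep 15, 2163: 13 days.
Total: 5980 days.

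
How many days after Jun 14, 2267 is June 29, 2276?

3303

Jun 14, 2267 → Jun 14, 2268: 366 days (Feb 29, 2268 is in that span).
Jun 14, 2268 → Jun 14, 2269: 365 days.
Jun 14, 2269 → Jun 14, 2270: 365 days.
Jun 14, 2270 → Jun 14, 2271: 365 days.
Jun 14, 2271 → Jun 14, 2272: 366 days (Feb 29, 2272 is in that span).
Jun 14, 2272 → Jun 14, 2273: 365 days.
Jun 14, 2273 → Jun 14, 2274: 365 days.
Jun 14, 2274 → Jun 14, 2275: 365 days.
Jun 14, 2275 → Jul 14, 2275: 30 days (June has 30).
Jul 14, 2275 → Aug 14, 2275: 31 days (July has 31).
Aug 14, 2275 → Sep 14, 2275: 31 days (August has 31).
Sep 14, 2275 → Oct 14, 2275: 30 days (September has 30).
Oct 14, 2275 → Nov 14, 2275: 31 days (October has 31).
Nov 14, 2275 → Dec 14, 2275: 30 days (November has 30).
Dec 14, 2275 → Jan 14, 2276: 31 days (December has 31).
Jan 14, 2276 → Feb 14, 2276: 31 days (January has 31).
Feb 14, 2276 → Mar 14, 2276: 29 days (February has 29).
Mar 14, 2276 → Apr 14, 2276: 31 days (March has 31).
Apr 14, 2276 → May 14, 2276: 30 days (April has 30).
May 14, 2276 → Jun 14, 2276: 31 days (May has 31).
Jun 14, 2276 → Jun 29, 2276: 15 days.
Total: 3303 days.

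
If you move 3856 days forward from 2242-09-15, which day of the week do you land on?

Sep 15, 2242 is a Thursday.
3856 mod 7 = 6, so 3856 days after a Thursday is Thursday + 6 = Wednesday.

Wednesday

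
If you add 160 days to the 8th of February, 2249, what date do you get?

Feb has 28 days: +21 → Mar 1, 2249 (139 left).
Mar has 31 days: +31 → Apr 1, 2249 (108 left).
Apr has 30 days: +30 → May 1, 2249 (78 left).
May has 31 days: +31 → Jun 1, 2249 (47 left).
Jun has 30 days: +30 → Jul 1, 2249 (17 left).
+17 → Jul 18, 2249.

July 18, 2249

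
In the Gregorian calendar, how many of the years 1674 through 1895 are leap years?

Multiples of 4 in [1674,1895]: 55.
Of those, multiples of 100: 2 (not leap unless ÷400).
Multiples of 400: 0.
Leap years = 55 − 2 + 0 = 53.

53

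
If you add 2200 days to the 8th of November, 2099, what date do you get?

November 17, 2105

+365 (one year) → Nov 8, 2100 (1835 left).
+365 (one year) → Nov 8, 2101 (1470 left).
+365 (one year) → Nov 8, 2102 (1105 left).
+365 (one year) → Nov 8, 2103 (740 left).
+366 (one year; includes Feb 29, 2104) → Nov 8, 2104 (374 left).
Nov has 30 days: +23 → Dec 1, 2104 (351 left).
Dec has 31 days: +31 → Jan 1, 2105 (320 left).
Jan has 31 days: +31 → Feb 1, 2105 (289 left).
Feb has 28 days: +28 → Mar 1, 2105 (261 left).
Mar has 31 days: +31 → Apr 1, 2105 (230 left).
Apr has 30 days: +30 → May 1, 2105 (200 left).
May has 31 days: +31 → Jun 1, 2105 (169 left).
Jun has 30 days: +30 → Jul 1, 2105 (139 left).
Jul has 31 days: +31 → Aug 1, 2105 (108 left).
Aug has 31 days: +31 → Sep 1, 2105 (77 left).
Sep has 30 days: +30 → Oct 1, 2105 (47 left).
Oct has 31 days: +31 → Nov 1, 2105 (16 left).
+16 → Nov 17, 2105.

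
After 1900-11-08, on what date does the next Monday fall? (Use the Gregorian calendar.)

November 12, 1900

Nov 8, 1900 is a Thursday.
From Thursday to the next Monday is 4 days.
Nov 8, 1900 + 4 = Nov 12, 1900.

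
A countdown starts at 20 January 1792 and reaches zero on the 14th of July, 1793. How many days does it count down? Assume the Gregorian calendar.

541

Jan 20, 1792 → Jan 20, 1793: 366 days (Feb 29, 1792 is in that span).
Jan 20, 1793 → Feb 20, 1793: 31 days (January has 31).
Feb 20, 1793 → Mar 20, 1793: 28 days (February has 28).
Mar 20, 1793 → Apr 20, 1793: 31 days (March has 31).
Apr 20, 1793 → May 20, 1793: 30 days (April has 30).
May 20, 1793 → Jun 20, 1793: 31 days (May has 31).
Jun 20, 1793 → Jul 14, 1793: 24 days.
Total: 541 days.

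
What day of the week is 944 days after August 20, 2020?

Wednesday

Aug 20, 2020 is a Thursday.
944 mod 7 = 6, so 944 days after a Thursday is Thursday + 6 = Wednesday.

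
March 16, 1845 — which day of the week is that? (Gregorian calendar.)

Sunday

Doomsday rule: the anchor day for the 1800s is Friday. For year 45: 45÷12 = 3 r 9, and 9÷4 = 2, so 3+9+2 = 14.
Friday + 14 ≡ Friday — that's 1845's doomsday.
In March the doomsday date is Mar 14.
Mar 16 is 2 days after Mar 14; 2 mod 7 = 2, so Friday + 2 = Sunday.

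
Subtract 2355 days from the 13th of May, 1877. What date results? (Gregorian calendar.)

December 1, 1870

−365 (one year) → May 13, 1876 (1990 left).
−366 (one year; includes Feb 29, 1876) → May 13, 1875 (1624 left).
−365 (one year) → May 13, 1874 (1259 left).
−365 (one year) → May 13, 1873 (894 left).
−365 (one year) → May 13, 1872 (529 left).
−366 (one year; includes Feb 29, 1872) → May 13, 1871 (163 left).
−13 → Apr 30, 1871 (end of Apr, 30 days; 150 left).
−30 → Mar 31, 1871 (end of Mar, 31 days; 120 left).
−31 → Feb 28, 1871 (end of Feb, 28 days; 89 left).
−28 → Jan 31, 1871 (end of Jan, 31 days; 61 left).
−31 → Dec 31, 1870 (end of Dec, 31 days; 30 left).
−30 → Dec 1, 1870.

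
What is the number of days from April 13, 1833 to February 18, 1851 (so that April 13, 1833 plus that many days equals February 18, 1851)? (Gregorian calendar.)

Apr 13, 1833 → Apr 13, 1834: 365 days.
Apr 13, 1834 → Apr 13, 1835: 365 days.
Apr 13, 1835 → Apr 13, 1836: 366 days (Feb 29, 1836 is in that span).
Apr 13, 1836 → Apr 13, 1837: 365 days.
Apr 13, 1837 → Apr 13, 1838: 365 days.
Apr 13, 1838 → Apr 13, 1839: 365 days.
Apr 13, 1839 → Apr 13, 1840: 366 days (Feb 29, 1840 is in that span).
Apr 13, 1840 → Apr 13, 1841: 365 days.
Apr 13, 1841 → Apr 13, 1842: 365 days.
Apr 13, 1842 → Apr 13, 1843: 365 days.
Apr 13, 1843 → Apr 13, 1844: 366 days (Feb 29, 1844 is in that span).
Apr 13, 1844 → Apr 13, 1845: 365 days.
Apr 13, 1845 → Apr 13, 1846: 365 days.
Apr 13, 1846 → Apr 13, 1847: 365 days.
Apr 13, 1847 → Apr 13, 1848: 366 days (Feb 29, 1848 is in that span).
Apr 13, 1848 → Apr 13, 1849: 365 days.
Apr 13, 1849 → Apr 13, 1850: 365 days.
Apr 13, 1850 → May 13, 1850: 30 days (April has 30).
May 13, 1850 → Jun 13, 1850: 31 days (May has 31).
Jun 13, 1850 → Jul 13, 1850: 30 days (June has 30).
Jul 13, 1850 → Aug 13, 1850: 31 days (July has 31).
Aug 13, 1850 → Sep 13, 1850: 31 days (August has 31).
Sep 13, 1850 → Oct 13, 1850: 30 days (September has 30).
Oct 13, 1850 → Nov 13, 1850: 31 days (October has 31).
Nov 13, 1850 → Dec 13, 1850: 30 days (November has 30).
Dec 13, 1850 → Jan 13, 1851: 31 days (December has 31).
Jan 13, 1851 → Feb 13, 1851: 31 days (January has 31).
Feb 13, 1851 → Feb 18, 1851: 5 days.
Total: 6520 days.

6520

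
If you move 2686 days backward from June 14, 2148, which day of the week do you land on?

Sunday

Jun 14, 2148 is a Friday.
2686 mod 7 = 5, so 2686 days before a Friday is Friday − 5 = Sunday.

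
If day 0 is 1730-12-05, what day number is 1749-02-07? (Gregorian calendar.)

Dec 5, 1730 → Dec 5, 1731: 365 days.
Dec 5, 1731 → Dec 5, 1732: 366 days (Feb 29, 1732 is in that span).
Dec 5, 1732 → Dec 5, 1733: 365 days.
Dec 5, 1733 → Dec 5, 1734: 365 days.
Dec 5, 1734 → Dec 5, 1735: 365 days.
Dec 5, 1735 → Dec 5, 1736: 366 days (Feb 29, 1736 is in that span).
Dec 5, 1736 → Dec 5, 1737: 365 days.
Dec 5, 1737 → Dec 5, 1738: 365 days.
Dec 5, 1738 → Dec 5, 1739: 365 days.
Dec 5, 1739 → Dec 5, 1740: 366 days (Feb 29, 1740 is in that span).
Dec 5, 1740 → Dec 5, 1741: 365 days.
Dec 5, 1741 → Dec 5, 1742: 365 days.
Dec 5, 1742 → Dec 5, 1743: 365 days.
Dec 5, 1743 → Dec 5, 1744: 366 days (Feb 29, 1744 is in that span).
Dec 5, 1744 → Dec 5, 1745: 365 days.
Dec 5, 1745 → Dec 5, 1746: 365 days.
Dec 5, 1746 → Dec 5, 1747: 365 days.
Dec 5, 1747 → Dec 5, 1748: 366 days (Feb 29, 1748 is in that span).
Dec 5, 1748 → Jan 5, 1749: 31 days (December has 31).
Jan 5, 1749 → Feb 5, 1749: 31 days (January has 31).
Feb 5, 1749 → Feb 7, 1749: 2 days.
Total: 6639 days.

6639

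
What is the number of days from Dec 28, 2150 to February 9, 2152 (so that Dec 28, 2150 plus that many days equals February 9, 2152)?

Dec 28, 2150 → Dec 28, 2151: 365 days.
Dec 28, 2151 → Jan 28, 2152: 31 days (December has 31).
Jan 28, 2152 → Feb 9, 2152: 12 days.
Total: 408 days.

408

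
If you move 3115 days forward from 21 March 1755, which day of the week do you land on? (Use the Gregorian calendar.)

Friday

First find the weekday of Mar 21, 1755. Doomsday rule: the anchor day for the 1700s is Sunday. For year 55: 55÷12 = 4 r 7, and 7÷4 = 1, so 4+7+1 = 12.
Sunday + 12 ≡ Friday — that's 1755's doomsday.
In March the doomsday date is Mar 14.
Mar 21 is 7 days after Mar 14; 7 mod 7 = 0, so Friday + 0 = Friday.
3115 mod 7 = 0, so 3115 days after a Friday is Friday + 0 = Friday.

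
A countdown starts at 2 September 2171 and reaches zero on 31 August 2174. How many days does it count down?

Sep 2, 2171 → Sep 2, 2172: 366 days (Feb 29, 2172 is in that span).
Sep 2, 2172 → Sep 2, 2173: 365 days.
Sep 2, 2173 → Oct 2, 2173: 30 days (September has 30).
Oct 2, 2173 → Nov 2, 2173: 31 days (October has 31).
Nov 2, 2173 → Dec 2, 2173: 30 days (November has 30).
Dec 2, 2173 → Jan 2, 2174: 31 days (December has 31).
Jan 2, 2174 → Feb 2, 2174: 31 days (January has 31).
Feb 2, 2174 → Mar 2, 2174: 28 days (February has 28).
Mar 2, 2174 → Apr 2, 2174: 31 days (March has 31).
Apr 2, 2174 → May 2, 2174: 30 days (April has 30).
May 2, 2174 → Jun 2, 2174: 31 days (May has 31).
Jun 2, 2174 → Jul 2, 2174: 30 days (June has 30).
Jul 2, 2174 → Aug 2, 2174: 31 days (July has 31).
Aug 2, 2174 → Aug 31, 2174: 29 days.
Total: 1094 days.

1094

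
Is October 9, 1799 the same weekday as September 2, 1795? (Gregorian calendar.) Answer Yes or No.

From Sep 2, 1795 to Oct 9, 1799 is 1498 days.
1498 mod 7 = 0, so they are the same weekday.
(Sep 2, 1795 is a Wednesday; Oct 9, 1799 is a Wednesday.)

Yes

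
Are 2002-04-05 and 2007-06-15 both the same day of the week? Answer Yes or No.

From Apr 5, 2002 to Jun 15, 2007 is 1897 days.
1897 mod 7 = 0, so they are the same weekday.
(Apr 5, 2002 is a Friday; Jun 15, 2007 is a Friday.)

Yes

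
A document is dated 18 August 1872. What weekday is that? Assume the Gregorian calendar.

Sunday

Doomsday rule: the anchor day for the 1800s is Friday. For year 72: 72÷12 = 6 r 0, and 0÷4 = 0, so 6+0+0 = 6.
Friday + 6 ≡ Thursday — that's 1872's doomsday.
In August the doomsday date is Aug 8.
Aug 18 is 10 days after Aug 8; 10 mod 7 = 3, so Thursday + 3 = Sunday.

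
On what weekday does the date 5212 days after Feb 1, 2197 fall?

First find the weekday of Feb 1, 2197. Doomsday rule: the anchor day for the 2100s is Sunday. For year 97: 97÷12 = 8 r 1, and 1÷4 = 0, so 8+1+0 = 9.
Sunday + 9 ≡ Tuesday — that's 2197's doomsday.
In February the doomsday date is Feb 28 (2197 is not a leap year).
Feb 1 is 27 days before Feb 28; 27 mod 7 = 6, so Tuesday − 6 = Wednesday.
5212 mod 7 = 4, so 5212 days after a Wednesday is Wednesday + 4 = Sunday.

Sunday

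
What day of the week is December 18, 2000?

January 1, 2000 is a Saturday.
Jan 1, 2000 → Feb 1, 2000: 31 days (January has 31).
Feb 1, 2000 → Mar 1, 2000: 29 days (February has 29).
Mar 1, 2000 → Apr 1, 2000: 31 days (March has 31).
Apr 1, 2000 → May 1, 2000: 30 days (April has 30).
May 1, 2000 → Jun 1, 2000: 31 days (May has 31).
Jun 1, 2000 → Jul 1, 2000: 30 days (June has 30).
Jul 1, 2000 → Aug 1, 2000: 31 days (July has 31).
Aug 1, 2000 → Sep 1, 2000: 31 days (August has 31).
Sep 1, 2000 → Oct 1, 2000: 30 days (September has 30).
Oct 1, 2000 → Nov 1, 2000: 31 days (October has 31).
Nov 1, 2000 → Dec 1, 2000: 30 days (November has 30).
Dec 1, 2000 → Dec 18, 2000: 17 days.
Total: 352 days.
352 mod 7 = 2, so Saturday + 2 = Monday.

Monday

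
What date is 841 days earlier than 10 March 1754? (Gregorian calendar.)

−365 (one year) → Mar 10, 1753 (476 left).
−365 (one year) → Mar 10, 1752 (111 left).
−10 → Feb 29, 1752 (end of Feb, 29 days; 101 left).
−29 → Jan 31, 1752 (end of Jan, 31 days; 72 left).
−31 → Dec 31, 1751 (end of Dec, 31 days; 41 left).
−31 → Nov 30, 1751 (end of Nov, 30 days; 10 left).
−10 → Nov 20, 1751.

November 20, 1751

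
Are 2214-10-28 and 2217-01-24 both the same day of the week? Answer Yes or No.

Yes

From Oct 28, 2214 to Jan 24, 2217 is 819 days.
819 mod 7 = 0, so they are the same weekday.
(Oct 28, 2214 is a Friday; Jan 24, 2217 is a Friday.)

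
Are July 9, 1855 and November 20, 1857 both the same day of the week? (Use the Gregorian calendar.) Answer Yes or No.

From Jul 9, 1855 to Nov 20, 1857 is 865 days.
865 mod 7 = 4, so they are different weekdays.
(Jul 9, 1855 is a Monday; Nov 20, 1857 is a Friday.)

No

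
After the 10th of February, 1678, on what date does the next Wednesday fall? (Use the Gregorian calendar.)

February 16, 1678

Feb 10, 1678 is a Thursday.
From Thursday to the next Wednesday is 6 days.
Feb 10, 1678 + 6 = Feb 16, 1678.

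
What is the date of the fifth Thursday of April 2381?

April 30, 2381

April 1, 2381 is a Wednesday.
The first Thursday is therefore April 2 (1 days later).
The fifth Thursday is 2 + 4×7 = April 30.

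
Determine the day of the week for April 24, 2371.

Doomsday rule: the anchor day for the 2300s is Wednesday. For year 71: 71÷12 = 5 r 11, and 11÷4 = 2, so 5+11+2 = 18.
Wednesday + 18 ≡ Sunday — that's 2371's doomsday.
In April the doomsday date is Apr 4.
Apr 24 is 20 days after Apr 4; 20 mod 7 = 6, so Sunday + 6 = Saturday.

Saturday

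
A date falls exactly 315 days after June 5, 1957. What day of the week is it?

Wednesday

First find the weekday of Jun 5, 1957. Doomsday rule: the anchor day for the 1900s is Wednesday. For year 57: 57÷12 = 4 r 9, and 9÷4 = 2, so 4+9+2 = 15.
Wednesday + 15 ≡ Thursday — that's 1957's doomsday.
In June the doomsday date is Jun 6.
Jun 5 is 1 day before Jun 6; 1 mod 7 = 1, so Thursday − 1 = Wednesday.
315 mod 7 = 0, so 315 days after a Wednesday is Wednesday + 0 = Wednesday.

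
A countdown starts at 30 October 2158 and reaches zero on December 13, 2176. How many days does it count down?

6619

Oct 30, 2158 → Oct 30, 2159: 365 days.
Oct 30, 2159 → Oct 30, 2160: 366 days (Feb 29, 2160 is in that span).
Oct 30, 2160 → Oct 30, 2161: 365 days.
Oct 30, 2161 → Oct 30, 2162: 365 days.
Oct 30, 2162 → Oct 30, 2163: 365 days.
Oct 30, 2163 → Oct 30, 2164: 366 days (Feb 29, 2164 is in that span).
Oct 30, 2164 → Oct 30, 2165: 365 days.
Oct 30, 2165 → Oct 30, 2166: 365 days.
Oct 30, 2166 → Oct 30, 2167: 365 days.
Oct 30, 2167 → Oct 30, 2168: 366 days (Feb 29, 2168 is in that span).
Oct 30, 2168 → Oct 30, 2169: 365 days.
Oct 30, 2169 → Oct 30, 2170: 365 days.
Oct 30, 2170 → Oct 30, 2171: 365 days.
Oct 30, 2171 → Oct 30, 2172: 366 days (Feb 29, 2172 is in that span).
Oct 30, 2172 → Oct 30, 2173: 365 days.
Oct 30, 2173 → Oct 30, 2174: 365 days.
Oct 30, 2174 → Oct 30, 2175: 365 days.
Oct 30, 2175 → Oct 30, 2176: 366 days (Feb 29, 2176 is in that span).
Oct 30, 2176 → Nov 30, 2176: 31 days (October has 31).
Nov 30, 2176 → Dec 13, 2176: 13 days.
Total: 6619 days.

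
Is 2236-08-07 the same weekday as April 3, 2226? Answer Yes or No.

No

From Apr 3, 2226 to Aug 7, 2236 is 3779 days.
3779 mod 7 = 6, so they are different weekdays.
(Apr 3, 2226 is a Monday; Aug 7, 2236 is a Sunday.)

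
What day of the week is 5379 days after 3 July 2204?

Friday

First find the weekday of Jul 3, 2204. Doomsday rule: the anchor day for the 2200s is Friday. For year 04: 4÷12 = 0 r 4, and 4÷4 = 1, so 0+4+1 = 5.
Friday + 5 ≡ Wednesday — that's 2204's doomsday.
In July the doomsday date is Jul 11.
Jul 3 is 8 days before Jul 11; 8 mod 7 = 1, so Wednesday − 1 = Tuesday.
5379 mod 7 = 3, so 5379 days after a Tuesday is Tuesday + 3 = Friday.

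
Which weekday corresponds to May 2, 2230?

Sunday

Doomsday rule: the anchor day for the 2200s is Friday. For year 30: 30÷12 = 2 r 6, and 6÷4 = 1, so 2+6+1 = 9.
Friday + 9 ≡ Sunday — that's 2230's doomsday.
In May the doomsday date is May 9.
May 2 is 7 days before May 9; 7 mod 7 = 0, so Sunday − 0 = Sunday.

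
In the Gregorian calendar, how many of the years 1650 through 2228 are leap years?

140

Multiples of 4 in [1650,2228]: 145.
Of those, multiples of 100: 6 (not leap unless ÷400).
Multiples of 400: 1.
Leap years = 145 − 6 + 1 = 140.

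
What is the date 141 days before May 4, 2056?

December 15, 2055

−4 → Apr 30, 2056 (end of Apr, 30 days; 137 left).
−30 → Mar 31, 2056 (end of Mar, 31 days; 107 left).
−31 → Feb 29, 2056 (end of Feb, 29 days; 76 left).
−29 → Jan 31, 2056 (end of Jan, 31 days; 47 left).
−31 → Dec 31, 2055 (end of Dec, 31 days; 16 left).
−16 → Dec 15, 2055.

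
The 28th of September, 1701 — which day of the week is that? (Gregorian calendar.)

Doomsday rule: the anchor day for the 1700s is Sunday. For year 01: 1÷12 = 0 r 1, and 1÷4 = 0, so 0+1+0 = 1.
Sunday + 1 ≡ Monday — that's 1701's doomsday.
In September the doomsday date is Sep 5.
Sep 28 is 23 days after Sep 5; 23 mod 7 = 2, so Monday + 2 = Wednesday.

Wednesday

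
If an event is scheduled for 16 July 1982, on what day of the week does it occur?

Friday

Doomsday rule: the anchor day for the 1900s is Wednesday. For year 82: 82÷12 = 6 r 10, and 10÷4 = 2, so 6+10+2 = 18.
Wednesday + 18 ≡ Sunday — that's 1982's doomsday.
In July the doomsday date is Jul 11.
Jul 16 is 5 days after Jul 11; 5 mod 7 = 5, so Sunday + 5 = Friday.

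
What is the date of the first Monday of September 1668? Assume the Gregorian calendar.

September 3, 1668

September 1, 1668 is a Saturday.
The first Monday is therefore September 3 (2 days later).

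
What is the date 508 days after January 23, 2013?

+365 (one year) → Jan 23, 2014 (143 left).
Jan has 31 days: +9 → Feb 1, 2014 (134 left).
Feb has 28 days: +28 → Mar 1, 2014 (106 left).
Mar has 31 days: +31 → Apr 1, 2014 (75 left).
Apr has 30 days: +30 → May 1, 2014 (45 left).
May has 31 days: +31 → Jun 1, 2014 (14 left).
+14 → Jun 15, 2014.

June 15, 2014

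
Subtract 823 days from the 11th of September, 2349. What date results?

−365 (one year) → Sep 11, 2348 (458 left).
−366 (one year; includes Feb 29, 2348) → Sep 11, 2347 (92 left).
−11 → Aug 31, 2347 (end of Aug, 31 days; 81 left).
−31 → Jul 31, 2347 (end of Jul, 31 days; 50 left).
−31 → Jun 30, 2347 (end of Jun, 30 days; 19 left).
−19 → Jun 11, 2347.

June 11, 2347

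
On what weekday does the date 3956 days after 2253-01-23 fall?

Monday

First find the weekday of Jan 23, 2253. Doomsday rule: the anchor day for the 2200s is Friday. For year 53: 53÷12 = 4 r 5, and 5÷4 = 1, so 4+5+1 = 10.
Friday + 10 ≡ Monday — that's 2253's doomsday.
In January the doomsday date is Jan 3 (2253 is not a leap year).
Jan 23 is 20 days after Jan 3; 20 mod 7 = 6, so Monday + 6 = Sunday.
3956 mod 7 = 1, so 3956 days after a Sunday is Sunday + 1 = Monday.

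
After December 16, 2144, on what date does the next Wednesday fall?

Dec 16, 2144 is a Wednesday.
From Wednesday to the next Wednesday is 7 days.
Dec 16, 2144 + 7 = Dec 23, 2144.

December 23, 2144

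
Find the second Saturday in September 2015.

September 12, 2015

September 1, 2015 is a Tuesday.
The first Saturday is therefore September 5 (4 days later).
The second Saturday is 5 + 1×7 = September 12.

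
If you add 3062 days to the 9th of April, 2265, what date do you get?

+365 (one year) → Apr 9, 2266 (2697 left).
+365 (one year) → Apr 9, 2267 (2332 left).
+366 (one year; includes Feb 29, 2268) → Apr 9, 2268 (1966 left).
+365 (one year) → Apr 9, 2269 (1601 left).
+365 (one year) → Apr 9, 2270 (1236 left).
+365 (one year) → Apr 9, 2271 (871 left).
+366 (one year; includes Feb 29, 2272) → Apr 9, 2272 (505 left).
+365 (one year) → Apr 9, 2273 (140 left).
Apr has 30 days: +22 → May 1, 2273 (118 left).
May has 31 days: +31 → Jun 1, 2273 (87 left).
Jun has 30 days: +30 → Jul 1, 2273 (57 left).
Jul has 31 days: +31 → Aug 1, 2273 (26 left).
+26 → Aug 27, 2273.

August 27, 2273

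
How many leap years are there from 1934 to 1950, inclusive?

4

Multiples of 4 in [1934,1950]: 4.
Of those, multiples of 100: 0 (not leap unless ÷400).
Multiples of 400: 0.
Leap years = 4 − 0 + 0 = 4.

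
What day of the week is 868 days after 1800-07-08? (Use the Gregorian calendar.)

Tuesday

Jul 8, 1800 is a Tuesday.
868 mod 7 = 0, so 868 days after a Tuesday is Tuesday + 0 = Tuesday.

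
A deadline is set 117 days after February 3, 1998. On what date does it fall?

Feb has 28 days: +26 → Mar 1, 1998 (91 left).
Mar has 31 days: +31 → Apr 1, 1998 (60 left).
Apr has 30 days: +30 → May 1, 1998 (30 left).
+30 → May 31, 1998.

May 31, 1998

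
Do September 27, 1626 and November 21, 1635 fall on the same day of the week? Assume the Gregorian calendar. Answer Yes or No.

No

From Sep 27, 1626 to Nov 21, 1635 is 3342 days.
3342 mod 7 = 3, so they are different weekdays.
(Sep 27, 1626 is a Sunday; Nov 21, 1635 is a Wednesday.)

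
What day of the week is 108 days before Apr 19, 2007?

Apr 19, 2007 is a Thursday.
108 mod 7 = 3, so 108 days before a Thursday is Thursday − 3 = Monday.

Monday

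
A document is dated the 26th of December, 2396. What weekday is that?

Thursday

Doomsday rule: the anchor day for the 2300s is Wednesday. For year 96: 96÷12 = 8 r 0, and 0÷4 = 0, so 8+0+0 = 8.
Wednesday + 8 ≡ Thursday — that's 2396's doomsday.
In December the doomsday date is Dec 12.
Dec 26 is 14 days after Dec 12; 14 mod 7 = 0, so Thursday + 0 = Thursday.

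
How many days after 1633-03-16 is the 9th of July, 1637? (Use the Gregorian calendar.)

1576

Mar 16, 1633 → Mar 16, 1634: 365 days.
Mar 16, 1634 → Mar 16, 1635: 365 days.
Mar 16, 1635 → Mar 16, 1636: 366 days (Feb 29, 1636 is in that span).
Mar 16, 1636 → Mar 16, 1637: 365 days.
Mar 16, 1637 → Apr 16, 1637: 31 days (March has 31).
Apr 16, 1637 → May 16, 1637: 30 days (April has 30).
May 16, 1637 → Jun 16, 1637: 31 days (May has 31).
Jun 16, 1637 → Jul 9, 1637: 23 days.
Total: 1576 days.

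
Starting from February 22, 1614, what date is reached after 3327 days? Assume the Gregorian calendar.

+365 (one year) → Feb 22, 1615 (2962 left).
+365 (one year) → Feb 22, 1616 (2597 left).
+366 (one year; includes Feb 29, 1616) → Feb 22, 1617 (2231 left).
+365 (one year) → Feb 22, 1618 (1866 left).
+365 (one year) → Feb 22, 1619 (1501 left).
+365 (one year) → Feb 22, 1620 (1136 left).
+366 (one year; includes Feb 29, 1620) → Feb 22, 1621 (770 left).
+365 (one year) → Feb 22, 1622 (405 left).
+365 (one year) → Feb 22, 1623 (40 left).
Feb has 28 days: +7 → Mar 1, 1623 (33 left).
Mar has 31 days: +31 → Apr 1, 1623 (2 left).
+2 → Apr 3, 1623.

April 3, 1623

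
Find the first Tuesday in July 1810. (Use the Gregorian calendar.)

July 3, 1810

July 1, 1810 is a Sunday.
The first Tuesday is therefore July 3 (2 days later).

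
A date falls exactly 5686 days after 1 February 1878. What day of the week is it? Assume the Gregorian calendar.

Sunday

Feb 1, 1878 is a Friday.
5686 mod 7 = 2, so 5686 days after a Friday is Friday + 2 = Sunday.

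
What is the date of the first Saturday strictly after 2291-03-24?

March 28, 2291

Mar 24, 2291 is a Tuesday.
From Tuesday to the next Saturday is 4 days.
Mar 24, 2291 + 4 = Mar 28, 2291.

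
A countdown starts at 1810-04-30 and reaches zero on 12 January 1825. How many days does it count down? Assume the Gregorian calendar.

Apr 30, 1810 → Apr 30, 1811: 365 days.
Apr 30, 1811 → Apr 30, 1812: 366 days (Feb 29, 1812 is in that span).
Apr 30, 1812 → Apr 30, 1813: 365 days.
Apr 30, 1813 → Apr 30, 1814: 365 days.
Apr 30, 1814 → Apr 30, 1815: 365 days.
Apr 30, 1815 → Apr 30, 1816: 366 days (Feb 29, 1816 is in that span).
Apr 30, 1816 → Apr 30, 1817: 365 days.
Apr 30, 1817 → Apr 30, 1818: 365 days.
Apr 30, 1818 → Apr 30, 1819: 365 days.
Apr 30, 1819 → Apr 30, 1820: 366 days (Feb 29, 1820 is in that span).
Apr 30, 1820 → Apr 30, 1821: 365 days.
Apr 30, 1821 → Apr 30, 1822: 365 days.
Apr 30, 1822 → Apr 30, 1823: 365 days.
Apr 30, 1823 → Apr 30, 1824: 366 days (Feb 29, 1824 is in that span).
Apr 30, 1824 → May 30, 1824: 30 days (April has 30).
May 30, 1824 → Jun 30, 1824: 31 days (May has 31).
Jun 30, 1824 → Jul 30, 1824: 30 days (June has 30).
Jul 30, 1824 → Aug 30, 1824: 31 days (July has 31).
Aug 30, 1824 → Sep 30, 1824: 31 days (August has 31).
Sep 30, 1824 → Oct 30, 1824: 30 days (September has 30).
Oct 30, 1824 → Nov 30, 1824: 31 days (October has 31).
Nov 30, 1824 → Dec 30, 1824: 30 days (November has 30).
Dec 30, 1824 → Jan 12, 1825: 13 days.
Total: 5371 days.

5371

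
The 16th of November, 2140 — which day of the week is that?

Doomsday rule: the anchor day for the 2100s is Sunday. For year 40: 40÷12 = 3 r 4, and 4÷4 = 1, so 3+4+1 = 8.
Sunday + 8 ≡ Monday — that's 2140's doomsday.
In November the doomsday date is Nov 7.
Nov 16 is 9 days after Nov 7; 9 mod 7 = 2, so Monday + 2 = Wednesday.

Wednesday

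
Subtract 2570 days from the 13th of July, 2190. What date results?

−365 (one year) → Jul 13, 2189 (2205 left).
−365 (one year) → Jul 13, 2188 (1840 left).
−366 (one year; includes Feb 29, 2188) → Jul 13, 2187 (1474 left).
−365 (one year) → Jul 13, 2186 (1109 left).
−365 (one year) → Jul 13, 2185 (744 left).
−365 (one year) → Jul 13, 2184 (379 left).
−13 → Jun 30, 2184 (end of Jun, 30 days; 366 left).
−30 → May 31, 2184 (end of May, 31 days; 336 left).
−31 → Apr 30, 2184 (end of Apr, 30 days; 305 left).
−30 → Mar 31, 2184 (end of Mar, 31 days; 275 left).
−31 → Feb 29, 2184 (end of Feb, 29 days; 244 left).
−29 → Jan 31, 2184 (end of Jan, 31 days; 215 left).
−31 → Dec 31, 2183 (end of Dec, 31 days; 184 left).
−31 → Nov 30, 2183 (end of Nov, 30 days; 153 left).
−30 → Oct 31, 2183 (end of Oct, 31 days; 123 left).
−31 → Sep 30, 2183 (end of Sep, 30 days; 92 left).
−30 → Aug 31, 2183 (end of Aug, 31 days; 62 left).
−31 → Jul 31, 2183 (end of Jul, 31 days; 31 left).
−31 → Jun 30, 2183 (end of Jun, 30 days; 0 left).

June 30, 2183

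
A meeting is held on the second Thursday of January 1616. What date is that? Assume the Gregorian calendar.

January 1, 1616 is a Friday.
The first Thursday is therefore January 7 (6 days later).
The second Thursday is 7 + 1×7 = January 14.

January 14, 1616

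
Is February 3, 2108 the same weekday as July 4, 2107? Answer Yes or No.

From Jul 4, 2107 to Feb 3, 2108 is 214 days.
214 mod 7 = 4, so they are different weekdays.
(Jul 4, 2107 is a Monday; Feb 3, 2108 is a Friday.)

No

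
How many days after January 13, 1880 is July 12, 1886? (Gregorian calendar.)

2372

Jan 13, 1880 → Jan 13, 1881: 366 days (Feb 29, 1880 is in that span).
Jan 13, 1881 → Jan 13, 1882: 365 days.
Jan 13, 1882 → Jan 13, 1883: 365 days.
Jan 13, 1883 → Jan 13, 1884: 365 days.
Jan 13, 1884 → Jan 13, 1885: 366 days (Feb 29, 1884 is in that span).
Jan 13, 1885 → Jan 13, 1886: 365 days.
Jan 13, 1886 → Feb 13, 1886: 31 days (January has 31).
Feb 13, 1886 → Mar 13, 1886: 28 days (February has 28).
Mar 13, 1886 → Apr 13, 1886: 31 days (March has 31).
Apr 13, 1886 → May 13, 1886: 30 days (April has 30).
May 13, 1886 → Jun 13, 1886: 31 days (May has 31).
Jun 13, 1886 → Jul 12, 1886: 29 days.
Total: 2372 days.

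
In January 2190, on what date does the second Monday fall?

January 11, 2190

January 1, 2190 is a Friday.
The first Monday is therefore January 4 (3 days later).
The second Monday is 4 + 1×7 = January 11.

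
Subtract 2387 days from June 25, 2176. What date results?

−366 (one year; includes Feb 29, 2176) → Jun 25, 2175 (2021 left).
−365 (one year) → Jun 25, 2174 (1656 left).
−365 (one year) → Jun 25, 2173 (1291 left).
−365 (one year) → Jun 25, 2172 (926 left).
−366 (one year; includes Feb 29, 2172) → Jun 25, 2171 (560 left).
−365 (one year) → Jun 25, 2170 (195 left).
−25 → May 31, 2170 (end of May, 31 days; 170 left).
−31 → Apr 30, 2170 (end of Apr, 30 days; 139 left).
−30 → Mar 31, 2170 (end of Mar, 31 days; 109 left).
−31 → Feb 28, 2170 (end of Feb, 28 days; 78 left).
−28 → Jan 31, 2170 (end of Jan, 31 days; 50 left).
−31 → Dec 31, 2169 (end of Dec, 31 days; 19 left).
−19 → Dec 12, 2169.

December 12, 2169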